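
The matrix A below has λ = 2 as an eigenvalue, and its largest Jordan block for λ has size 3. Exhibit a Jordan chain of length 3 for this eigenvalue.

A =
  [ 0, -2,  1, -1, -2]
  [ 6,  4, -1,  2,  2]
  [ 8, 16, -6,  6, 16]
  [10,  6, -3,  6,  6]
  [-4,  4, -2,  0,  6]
A Jordan chain for λ = 2 of length 3:
v_1 = (-2, 4, 12, 8, 0)ᵀ
v_2 = (-2, 6, 8, 10, -4)ᵀ
v_3 = (1, 0, 0, 0, 0)ᵀ

Let N = A − (2)·I. We want v_3 with N^3 v_3 = 0 but N^2 v_3 ≠ 0; then v_{j-1} := N · v_j for j = 3, …, 2.

Pick v_3 = (1, 0, 0, 0, 0)ᵀ.
Then v_2 = N · v_3 = (-2, 6, 8, 10, -4)ᵀ.
Then v_1 = N · v_2 = (-2, 4, 12, 8, 0)ᵀ.

Sanity check: (A − (2)·I) v_1 = (0, 0, 0, 0, 0)ᵀ = 0. ✓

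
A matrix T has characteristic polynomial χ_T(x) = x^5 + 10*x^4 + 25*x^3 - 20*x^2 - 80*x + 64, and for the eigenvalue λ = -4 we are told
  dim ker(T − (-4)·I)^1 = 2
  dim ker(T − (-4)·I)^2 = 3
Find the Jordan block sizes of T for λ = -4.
Block sizes for λ = -4: [2, 1]

From the dimensions of kernels of powers, the number of Jordan blocks of size at least j is d_j − d_{j−1} where d_j = dim ker(N^j) (with d_0 = 0). Computing the differences gives [2, 1].
The number of blocks of size exactly k is (#blocks of size ≥ k) − (#blocks of size ≥ k + 1), so the partition is: 1 block(s) of size 1, 1 block(s) of size 2.
In nonincreasing order the block sizes are [2, 1].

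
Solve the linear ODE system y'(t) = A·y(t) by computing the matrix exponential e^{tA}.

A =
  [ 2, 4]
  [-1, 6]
e^{tA} =
  [-2*t*exp(4*t) + exp(4*t), 4*t*exp(4*t)]
  [-t*exp(4*t), 2*t*exp(4*t) + exp(4*t)]

Strategy: write A = P · J · P⁻¹ where J is a Jordan canonical form, so e^{tA} = P · e^{tJ} · P⁻¹, and e^{tJ} can be computed block-by-block.

A has Jordan form
J =
  [4, 1]
  [0, 4]
(up to reordering of blocks).

Per-block formulas:
  For a 2×2 Jordan block J_2(4): exp(t · J_2(4)) = e^(4t)·(I + t·N), where N is the 2×2 nilpotent shift.

After assembling e^{tJ} and conjugating by P, we get:

e^{tA} =
  [-2*t*exp(4*t) + exp(4*t), 4*t*exp(4*t)]
  [-t*exp(4*t), 2*t*exp(4*t) + exp(4*t)]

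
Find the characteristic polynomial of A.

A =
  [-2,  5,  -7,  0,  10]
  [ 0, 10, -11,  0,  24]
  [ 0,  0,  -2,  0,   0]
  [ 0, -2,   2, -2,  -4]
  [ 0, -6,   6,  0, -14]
x^5 + 10*x^4 + 40*x^3 + 80*x^2 + 80*x + 32

Expanding det(x·I − A) (e.g. by cofactor expansion or by noting that A is similar to its Jordan form J, which has the same characteristic polynomial as A) gives
  χ_A(x) = x^5 + 10*x^4 + 40*x^3 + 80*x^2 + 80*x + 32
which factors as (x + 2)^5. The eigenvalues (with algebraic multiplicities) are λ = -2 with multiplicity 5.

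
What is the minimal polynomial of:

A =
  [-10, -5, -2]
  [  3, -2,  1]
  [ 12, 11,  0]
x^3 + 12*x^2 + 48*x + 64

The characteristic polynomial is χ_A(x) = (x + 4)^3, so the eigenvalues are known. The minimal polynomial is
  m_A(x) = Π_λ (x − λ)^{k_λ}
where k_λ is the size of the *largest* Jordan block for λ (equivalently, the smallest k with (A − λI)^k v = 0 for every generalised eigenvector v of λ).

  λ = -4: largest Jordan block has size 3, contributing (x + 4)^3

So m_A(x) = (x + 4)^3 = x^3 + 12*x^2 + 48*x + 64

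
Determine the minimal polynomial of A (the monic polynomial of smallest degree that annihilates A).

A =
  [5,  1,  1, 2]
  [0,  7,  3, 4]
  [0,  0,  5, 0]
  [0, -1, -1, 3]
x^3 - 15*x^2 + 75*x - 125

The characteristic polynomial is χ_A(x) = (x - 5)^4, so the eigenvalues are known. The minimal polynomial is
  m_A(x) = Π_λ (x − λ)^{k_λ}
where k_λ is the size of the *largest* Jordan block for λ (equivalently, the smallest k with (A − λI)^k v = 0 for every generalised eigenvector v of λ).

  λ = 5: largest Jordan block has size 3, contributing (x − 5)^3

So m_A(x) = (x - 5)^3 = x^3 - 15*x^2 + 75*x - 125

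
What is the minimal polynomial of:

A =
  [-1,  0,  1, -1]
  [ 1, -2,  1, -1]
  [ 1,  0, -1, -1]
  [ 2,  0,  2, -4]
x^2 + 4*x + 4

The characteristic polynomial is χ_A(x) = (x + 2)^4, so the eigenvalues are known. The minimal polynomial is
  m_A(x) = Π_λ (x − λ)^{k_λ}
where k_λ is the size of the *largest* Jordan block for λ (equivalently, the smallest k with (A − λI)^k v = 0 for every generalised eigenvector v of λ).

  λ = -2: largest Jordan block has size 2, contributing (x + 2)^2

So m_A(x) = (x + 2)^2 = x^2 + 4*x + 4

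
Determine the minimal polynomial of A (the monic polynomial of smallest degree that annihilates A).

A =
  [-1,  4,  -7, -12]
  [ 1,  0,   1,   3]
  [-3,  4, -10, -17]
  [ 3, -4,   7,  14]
x^4 - 3*x^3 - 6*x^2 + 28*x - 24

The characteristic polynomial is χ_A(x) = (x - 2)^3*(x + 3), so the eigenvalues are known. The minimal polynomial is
  m_A(x) = Π_λ (x − λ)^{k_λ}
where k_λ is the size of the *largest* Jordan block for λ (equivalently, the smallest k with (A − λI)^k v = 0 for every generalised eigenvector v of λ).

  λ = -3: largest Jordan block has size 1, contributing (x + 3)
  λ = 2: largest Jordan block has size 3, contributing (x − 2)^3

So m_A(x) = (x - 2)^3*(x + 3) = x^4 - 3*x^3 - 6*x^2 + 28*x - 24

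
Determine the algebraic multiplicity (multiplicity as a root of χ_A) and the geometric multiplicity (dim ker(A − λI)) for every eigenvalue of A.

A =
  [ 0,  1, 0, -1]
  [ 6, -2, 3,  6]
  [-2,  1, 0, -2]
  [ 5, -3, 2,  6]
λ = 1: alg = 4, geom = 2

Step 1 — factor the characteristic polynomial to read off the algebraic multiplicities:
  χ_A(x) = (x - 1)^4

Step 2 — compute geometric multiplicities via the rank-nullity identity g(λ) = n − rank(A − λI):
  rank(A − (1)·I) = 2, so dim ker(A − (1)·I) = n − 2 = 2

Summary:
  λ = 1: algebraic multiplicity = 4, geometric multiplicity = 2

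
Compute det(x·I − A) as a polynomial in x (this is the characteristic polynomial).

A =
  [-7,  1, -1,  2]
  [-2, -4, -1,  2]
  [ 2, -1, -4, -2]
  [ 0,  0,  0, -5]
x^4 + 20*x^3 + 150*x^2 + 500*x + 625

Expanding det(x·I − A) (e.g. by cofactor expansion or by noting that A is similar to its Jordan form J, which has the same characteristic polynomial as A) gives
  χ_A(x) = x^4 + 20*x^3 + 150*x^2 + 500*x + 625
which factors as (x + 5)^4. The eigenvalues (with algebraic multiplicities) are λ = -5 with multiplicity 4.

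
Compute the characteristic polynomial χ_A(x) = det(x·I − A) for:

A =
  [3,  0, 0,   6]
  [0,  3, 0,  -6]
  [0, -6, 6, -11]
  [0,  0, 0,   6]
x^4 - 18*x^3 + 117*x^2 - 324*x + 324

Expanding det(x·I − A) (e.g. by cofactor expansion or by noting that A is similar to its Jordan form J, which has the same characteristic polynomial as A) gives
  χ_A(x) = x^4 - 18*x^3 + 117*x^2 - 324*x + 324
which factors as (x - 6)^2*(x - 3)^2. The eigenvalues (with algebraic multiplicities) are λ = 3 with multiplicity 2, λ = 6 with multiplicity 2.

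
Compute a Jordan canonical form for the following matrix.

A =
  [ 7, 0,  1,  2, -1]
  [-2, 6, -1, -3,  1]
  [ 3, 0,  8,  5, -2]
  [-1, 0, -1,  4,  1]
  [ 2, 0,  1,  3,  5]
J_2(6) ⊕ J_2(6) ⊕ J_1(6)

The characteristic polynomial is
  det(x·I − A) = x^5 - 30*x^4 + 360*x^3 - 2160*x^2 + 6480*x - 7776 = (x - 6)^5

Eigenvalues and multiplicities (the geometric multiplicity of λ is n − rank(A − λI), which equals the number of Jordan blocks for λ):
  λ = 6: algebraic multiplicity = 5, geometric multiplicity = 3

Determining the block sizes for each eigenvalue:
  λ = 6: with am = 5 and gm = 3, the partition is not yet determined (e.g. several partitions of 5 into 3 parts exist). Let N = A − (6)·I. Computing rank(N^1) = 2, rank(N^2) = 0; the number of blocks of size ≥ j is rank(N^{j−1}) − rank(N^j), giving [3, 2]. So we have 2 block(s) of size 2, 1 block(s) of size 1 → block sizes [2, 2, 1]

Assembling the blocks gives a Jordan form
J =
  [6, 1, 0, 0, 0]
  [0, 6, 0, 0, 0]
  [0, 0, 6, 1, 0]
  [0, 0, 0, 6, 0]
  [0, 0, 0, 0, 6]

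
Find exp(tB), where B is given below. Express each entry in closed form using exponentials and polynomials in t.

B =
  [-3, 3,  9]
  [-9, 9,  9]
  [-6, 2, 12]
e^{tB} =
  [-9*t*exp(6*t) + exp(6*t), 3*t*exp(6*t), 9*t*exp(6*t)]
  [-9*t*exp(6*t), 3*t*exp(6*t) + exp(6*t), 9*t*exp(6*t)]
  [-6*t*exp(6*t), 2*t*exp(6*t), 6*t*exp(6*t) + exp(6*t)]

Strategy: write B = P · J · P⁻¹ where J is a Jordan canonical form, so e^{tB} = P · e^{tJ} · P⁻¹, and e^{tJ} can be computed block-by-block.

B has Jordan form
J =
  [6, 1, 0]
  [0, 6, 0]
  [0, 0, 6]
(up to reordering of blocks).

Per-block formulas:
  For a 2×2 Jordan block J_2(6): exp(t · J_2(6)) = e^(6t)·(I + t·N), where N is the 2×2 nilpotent shift.
  For a 1×1 block at λ = 6: exp(t · [6]) = [e^(6t)].

After assembling e^{tJ} and conjugating by P, we get:

e^{tB} =
  [-9*t*exp(6*t) + exp(6*t), 3*t*exp(6*t), 9*t*exp(6*t)]
  [-9*t*exp(6*t), 3*t*exp(6*t) + exp(6*t), 9*t*exp(6*t)]
  [-6*t*exp(6*t), 2*t*exp(6*t), 6*t*exp(6*t) + exp(6*t)]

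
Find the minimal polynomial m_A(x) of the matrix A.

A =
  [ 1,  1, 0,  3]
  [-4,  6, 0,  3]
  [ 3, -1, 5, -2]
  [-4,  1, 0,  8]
x^2 - 10*x + 25

The characteristic polynomial is χ_A(x) = (x - 5)^4, so the eigenvalues are known. The minimal polynomial is
  m_A(x) = Π_λ (x − λ)^{k_λ}
where k_λ is the size of the *largest* Jordan block for λ (equivalently, the smallest k with (A − λI)^k v = 0 for every generalised eigenvector v of λ).

  λ = 5: largest Jordan block has size 2, contributing (x − 5)^2

So m_A(x) = (x - 5)^2 = x^2 - 10*x + 25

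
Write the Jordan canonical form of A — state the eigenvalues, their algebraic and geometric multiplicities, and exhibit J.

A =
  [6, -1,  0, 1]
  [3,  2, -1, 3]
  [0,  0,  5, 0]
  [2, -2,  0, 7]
J_3(5) ⊕ J_1(5)

The characteristic polynomial is
  det(x·I − A) = x^4 - 20*x^3 + 150*x^2 - 500*x + 625 = (x - 5)^4

Eigenvalues and multiplicities (the geometric multiplicity of λ is n − rank(A − λI), which equals the number of Jordan blocks for λ):
  λ = 5: algebraic multiplicity = 4, geometric multiplicity = 2

Determining the block sizes for each eigenvalue:
  λ = 5: with am = 4 and gm = 2, the partition is not yet determined (e.g. several partitions of 4 into 2 parts exist). Let N = A − (5)·I. Computing rank(N^1) = 2, rank(N^2) = 1, rank(N^3) = 0; the number of blocks of size ≥ j is rank(N^{j−1}) − rank(N^j), giving [2, 1, 1]. So we have 1 block(s) of size 3, 1 block(s) of size 1 → block sizes [3, 1]

Assembling the blocks gives a Jordan form
J =
  [5, 1, 0, 0]
  [0, 5, 1, 0]
  [0, 0, 5, 0]
  [0, 0, 0, 5]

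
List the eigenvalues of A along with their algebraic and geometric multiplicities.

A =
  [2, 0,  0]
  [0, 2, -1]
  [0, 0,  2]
λ = 2: alg = 3, geom = 2

Step 1 — factor the characteristic polynomial to read off the algebraic multiplicities:
  χ_A(x) = (x - 2)^3

Step 2 — compute geometric multiplicities via the rank-nullity identity g(λ) = n − rank(A − λI):
  rank(A − (2)·I) = 1, so dim ker(A − (2)·I) = n − 1 = 2

Summary:
  λ = 2: algebraic multiplicity = 3, geometric multiplicity = 2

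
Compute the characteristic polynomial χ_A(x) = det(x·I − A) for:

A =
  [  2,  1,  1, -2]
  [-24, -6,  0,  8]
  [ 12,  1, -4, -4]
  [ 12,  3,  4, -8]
x^4 + 16*x^3 + 96*x^2 + 256*x + 256

Expanding det(x·I − A) (e.g. by cofactor expansion or by noting that A is similar to its Jordan form J, which has the same characteristic polynomial as A) gives
  χ_A(x) = x^4 + 16*x^3 + 96*x^2 + 256*x + 256
which factors as (x + 4)^4. The eigenvalues (with algebraic multiplicities) are λ = -4 with multiplicity 4.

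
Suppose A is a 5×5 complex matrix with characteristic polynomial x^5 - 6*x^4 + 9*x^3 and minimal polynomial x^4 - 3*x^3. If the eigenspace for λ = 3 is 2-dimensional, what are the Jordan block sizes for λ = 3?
Block sizes for λ = 3: [1, 1]

Step 1 — from the characteristic polynomial, algebraic multiplicity of λ = 3 is 2. From dim ker(A − (3)·I) = 2, there are exactly 2 Jordan blocks for λ = 3.
Step 2 — from the minimal polynomial, the factor (x − 3) tells us the largest block for λ = 3 has size 1.
Step 3 — with total size 2, 2 blocks, and largest block 1, the block sizes (in nonincreasing order) are [1, 1].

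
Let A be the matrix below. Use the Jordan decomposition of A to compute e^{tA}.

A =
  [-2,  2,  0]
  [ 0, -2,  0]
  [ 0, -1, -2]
e^{tA} =
  [exp(-2*t), 2*t*exp(-2*t), 0]
  [0, exp(-2*t), 0]
  [0, -t*exp(-2*t), exp(-2*t)]

Strategy: write A = P · J · P⁻¹ where J is a Jordan canonical form, so e^{tA} = P · e^{tJ} · P⁻¹, and e^{tJ} can be computed block-by-block.

A has Jordan form
J =
  [-2,  1,  0]
  [ 0, -2,  0]
  [ 0,  0, -2]
(up to reordering of blocks).

Per-block formulas:
  For a 1×1 block at λ = -2: exp(t · [-2]) = [e^(-2t)].
  For a 2×2 Jordan block J_2(-2): exp(t · J_2(-2)) = e^(-2t)·(I + t·N), where N is the 2×2 nilpotent shift.

After assembling e^{tJ} and conjugating by P, we get:

e^{tA} =
  [exp(-2*t), 2*t*exp(-2*t), 0]
  [0, exp(-2*t), 0]
  [0, -t*exp(-2*t), exp(-2*t)]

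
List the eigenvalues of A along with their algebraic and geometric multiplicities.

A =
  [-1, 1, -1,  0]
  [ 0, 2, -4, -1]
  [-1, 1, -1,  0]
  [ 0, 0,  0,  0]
λ = 0: alg = 4, geom = 2

Step 1 — factor the characteristic polynomial to read off the algebraic multiplicities:
  χ_A(x) = x^4

Step 2 — compute geometric multiplicities via the rank-nullity identity g(λ) = n − rank(A − λI):
  rank(A − (0)·I) = 2, so dim ker(A − (0)·I) = n − 2 = 2

Summary:
  λ = 0: algebraic multiplicity = 4, geometric multiplicity = 2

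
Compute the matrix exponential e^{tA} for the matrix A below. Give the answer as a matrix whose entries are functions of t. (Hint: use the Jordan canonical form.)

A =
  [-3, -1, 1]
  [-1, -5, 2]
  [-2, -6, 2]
e^{tA} =
  [-t*exp(-2*t) + exp(-2*t), -t^2*exp(-2*t) - t*exp(-2*t), t^2*exp(-2*t)/2 + t*exp(-2*t)]
  [-t*exp(-2*t), -t^2*exp(-2*t) - 3*t*exp(-2*t) + exp(-2*t), t^2*exp(-2*t)/2 + 2*t*exp(-2*t)]
  [-2*t*exp(-2*t), -2*t^2*exp(-2*t) - 6*t*exp(-2*t), t^2*exp(-2*t) + 4*t*exp(-2*t) + exp(-2*t)]

Strategy: write A = P · J · P⁻¹ where J is a Jordan canonical form, so e^{tA} = P · e^{tJ} · P⁻¹, and e^{tJ} can be computed block-by-block.

A has Jordan form
J =
  [-2,  1,  0]
  [ 0, -2,  1]
  [ 0,  0, -2]
(up to reordering of blocks).

Per-block formulas:
  For a 3×3 Jordan block J_3(-2): exp(t · J_3(-2)) = e^(-2t)·(I + t·N + (t^2/2)·N^2), where N is the 3×3 nilpotent shift.

After assembling e^{tJ} and conjugating by P, we get:

e^{tA} =
  [-t*exp(-2*t) + exp(-2*t), -t^2*exp(-2*t) - t*exp(-2*t), t^2*exp(-2*t)/2 + t*exp(-2*t)]
  [-t*exp(-2*t), -t^2*exp(-2*t) - 3*t*exp(-2*t) + exp(-2*t), t^2*exp(-2*t)/2 + 2*t*exp(-2*t)]
  [-2*t*exp(-2*t), -2*t^2*exp(-2*t) - 6*t*exp(-2*t), t^2*exp(-2*t) + 4*t*exp(-2*t) + exp(-2*t)]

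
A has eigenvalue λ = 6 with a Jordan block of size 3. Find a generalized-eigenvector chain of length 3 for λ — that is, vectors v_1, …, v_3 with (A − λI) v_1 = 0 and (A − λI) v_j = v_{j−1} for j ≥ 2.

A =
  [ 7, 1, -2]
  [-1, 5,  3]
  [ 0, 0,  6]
A Jordan chain for λ = 6 of length 3:
v_1 = (1, -1, 0)ᵀ
v_2 = (-2, 3, 0)ᵀ
v_3 = (0, 0, 1)ᵀ

Let N = A − (6)·I. We want v_3 with N^3 v_3 = 0 but N^2 v_3 ≠ 0; then v_{j-1} := N · v_j for j = 3, …, 2.

Pick v_3 = (0, 0, 1)ᵀ.
Then v_2 = N · v_3 = (-2, 3, 0)ᵀ.
Then v_1 = N · v_2 = (1, -1, 0)ᵀ.

Sanity check: (A − (6)·I) v_1 = (0, 0, 0)ᵀ = 0. ✓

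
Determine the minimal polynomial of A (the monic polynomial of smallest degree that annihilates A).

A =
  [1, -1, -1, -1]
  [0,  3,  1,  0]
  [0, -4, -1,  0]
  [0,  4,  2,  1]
x^3 - 3*x^2 + 3*x - 1

The characteristic polynomial is χ_A(x) = (x - 1)^4, so the eigenvalues are known. The minimal polynomial is
  m_A(x) = Π_λ (x − λ)^{k_λ}
where k_λ is the size of the *largest* Jordan block for λ (equivalently, the smallest k with (A − λI)^k v = 0 for every generalised eigenvector v of λ).

  λ = 1: largest Jordan block has size 3, contributing (x − 1)^3

So m_A(x) = (x - 1)^3 = x^3 - 3*x^2 + 3*x - 1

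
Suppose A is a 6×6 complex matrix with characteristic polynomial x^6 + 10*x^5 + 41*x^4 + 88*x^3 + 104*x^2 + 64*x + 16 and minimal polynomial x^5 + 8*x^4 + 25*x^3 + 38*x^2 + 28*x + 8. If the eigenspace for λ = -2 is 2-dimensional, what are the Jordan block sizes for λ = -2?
Block sizes for λ = -2: [3, 1]

Step 1 — from the characteristic polynomial, algebraic multiplicity of λ = -2 is 4. From dim ker(A − (-2)·I) = 2, there are exactly 2 Jordan blocks for λ = -2.
Step 2 — from the minimal polynomial, the factor (x + 2)^3 tells us the largest block for λ = -2 has size 3.
Step 3 — with total size 4, 2 blocks, and largest block 3, the block sizes (in nonincreasing order) are [3, 1].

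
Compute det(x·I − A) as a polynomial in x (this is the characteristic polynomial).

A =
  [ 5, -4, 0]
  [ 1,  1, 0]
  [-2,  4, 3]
x^3 - 9*x^2 + 27*x - 27

Expanding det(x·I − A) (e.g. by cofactor expansion or by noting that A is similar to its Jordan form J, which has the same characteristic polynomial as A) gives
  χ_A(x) = x^3 - 9*x^2 + 27*x - 27
which factors as (x - 3)^3. The eigenvalues (with algebraic multiplicities) are λ = 3 with multiplicity 3.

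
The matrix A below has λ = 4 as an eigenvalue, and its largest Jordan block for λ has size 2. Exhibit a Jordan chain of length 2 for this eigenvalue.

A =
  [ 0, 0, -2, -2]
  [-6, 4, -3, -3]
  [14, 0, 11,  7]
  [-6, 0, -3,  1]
A Jordan chain for λ = 4 of length 2:
v_1 = (-4, -6, 14, -6)ᵀ
v_2 = (1, 0, 0, 0)ᵀ

Let N = A − (4)·I. We want v_2 with N^2 v_2 = 0 but N^1 v_2 ≠ 0; then v_{j-1} := N · v_j for j = 2, …, 2.

Pick v_2 = (1, 0, 0, 0)ᵀ.
Then v_1 = N · v_2 = (-4, -6, 14, -6)ᵀ.

Sanity check: (A − (4)·I) v_1 = (0, 0, 0, 0)ᵀ = 0. ✓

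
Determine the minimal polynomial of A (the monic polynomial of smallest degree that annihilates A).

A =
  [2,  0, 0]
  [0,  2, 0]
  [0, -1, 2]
x^2 - 4*x + 4

The characteristic polynomial is χ_A(x) = (x - 2)^3, so the eigenvalues are known. The minimal polynomial is
  m_A(x) = Π_λ (x − λ)^{k_λ}
where k_λ is the size of the *largest* Jordan block for λ (equivalently, the smallest k with (A − λI)^k v = 0 for every generalised eigenvector v of λ).

  λ = 2: largest Jordan block has size 2, contributing (x − 2)^2

So m_A(x) = (x - 2)^2 = x^2 - 4*x + 4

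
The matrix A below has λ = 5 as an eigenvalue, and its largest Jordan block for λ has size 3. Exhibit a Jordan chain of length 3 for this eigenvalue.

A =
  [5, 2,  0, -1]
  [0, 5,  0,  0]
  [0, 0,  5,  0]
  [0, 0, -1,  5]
A Jordan chain for λ = 5 of length 3:
v_1 = (1, 0, 0, 0)ᵀ
v_2 = (0, 0, 0, -1)ᵀ
v_3 = (0, 0, 1, 0)ᵀ

Let N = A − (5)·I. We want v_3 with N^3 v_3 = 0 but N^2 v_3 ≠ 0; then v_{j-1} := N · v_j for j = 3, …, 2.

Pick v_3 = (0, 0, 1, 0)ᵀ.
Then v_2 = N · v_3 = (0, 0, 0, -1)ᵀ.
Then v_1 = N · v_2 = (1, 0, 0, 0)ᵀ.

Sanity check: (A − (5)·I) v_1 = (0, 0, 0, 0)ᵀ = 0. ✓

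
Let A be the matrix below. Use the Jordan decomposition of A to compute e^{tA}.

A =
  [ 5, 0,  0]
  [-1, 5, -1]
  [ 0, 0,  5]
e^{tA} =
  [exp(5*t), 0, 0]
  [-t*exp(5*t), exp(5*t), -t*exp(5*t)]
  [0, 0, exp(5*t)]

Strategy: write A = P · J · P⁻¹ where J is a Jordan canonical form, so e^{tA} = P · e^{tJ} · P⁻¹, and e^{tJ} can be computed block-by-block.

A has Jordan form
J =
  [5, 1, 0]
  [0, 5, 0]
  [0, 0, 5]
(up to reordering of blocks).

Per-block formulas:
  For a 1×1 block at λ = 5: exp(t · [5]) = [e^(5t)].
  For a 2×2 Jordan block J_2(5): exp(t · J_2(5)) = e^(5t)·(I + t·N), where N is the 2×2 nilpotent shift.

After assembling e^{tJ} and conjugating by P, we get:

e^{tA} =
  [exp(5*t), 0, 0]
  [-t*exp(5*t), exp(5*t), -t*exp(5*t)]
  [0, 0, exp(5*t)]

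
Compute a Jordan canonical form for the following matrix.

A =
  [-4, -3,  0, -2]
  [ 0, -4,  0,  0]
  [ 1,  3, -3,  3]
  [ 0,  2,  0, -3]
J_2(-4) ⊕ J_2(-3)

The characteristic polynomial is
  det(x·I − A) = x^4 + 14*x^3 + 73*x^2 + 168*x + 144 = (x + 3)^2*(x + 4)^2

Eigenvalues and multiplicities (the geometric multiplicity of λ is n − rank(A − λI), which equals the number of Jordan blocks for λ):
  λ = -4: algebraic multiplicity = 2, geometric multiplicity = 1
  λ = -3: algebraic multiplicity = 2, geometric multiplicity = 1

Determining the block sizes for each eigenvalue:
  λ = -4: one block (gm = 1), so the single block has size am = 2 → block sizes [2]
  λ = -3: one block (gm = 1), so the single block has size am = 2 → block sizes [2]

Assembling the blocks gives a Jordan form
J =
  [-4,  1,  0,  0]
  [ 0, -4,  0,  0]
  [ 0,  0, -3,  1]
  [ 0,  0,  0, -3]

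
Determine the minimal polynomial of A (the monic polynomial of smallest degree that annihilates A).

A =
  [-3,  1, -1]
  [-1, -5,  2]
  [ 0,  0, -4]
x^3 + 12*x^2 + 48*x + 64

The characteristic polynomial is χ_A(x) = (x + 4)^3, so the eigenvalues are known. The minimal polynomial is
  m_A(x) = Π_λ (x − λ)^{k_λ}
where k_λ is the size of the *largest* Jordan block for λ (equivalently, the smallest k with (A − λI)^k v = 0 for every generalised eigenvector v of λ).

  λ = -4: largest Jordan block has size 3, contributing (x + 4)^3

So m_A(x) = (x + 4)^3 = x^3 + 12*x^2 + 48*x + 64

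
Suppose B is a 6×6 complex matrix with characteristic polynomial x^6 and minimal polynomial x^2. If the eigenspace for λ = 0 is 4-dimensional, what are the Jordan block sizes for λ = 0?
Block sizes for λ = 0: [2, 2, 1, 1]

Step 1 — from the characteristic polynomial, algebraic multiplicity of λ = 0 is 6. From dim ker(B − (0)·I) = 4, there are exactly 4 Jordan blocks for λ = 0.
Step 2 — from the minimal polynomial, the factor (x − 0)^2 tells us the largest block for λ = 0 has size 2.
Step 3 — with total size 6, 4 blocks, and largest block 2, the block sizes (in nonincreasing order) are [2, 2, 1, 1].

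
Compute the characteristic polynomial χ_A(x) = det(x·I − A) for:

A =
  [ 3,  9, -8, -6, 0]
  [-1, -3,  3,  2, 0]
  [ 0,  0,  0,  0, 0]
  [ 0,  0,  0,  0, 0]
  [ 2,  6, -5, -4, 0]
x^5

Expanding det(x·I − A) (e.g. by cofactor expansion or by noting that A is similar to its Jordan form J, which has the same characteristic polynomial as A) gives
  χ_A(x) = x^5
which factors as x^5. The eigenvalues (with algebraic multiplicities) are λ = 0 with multiplicity 5.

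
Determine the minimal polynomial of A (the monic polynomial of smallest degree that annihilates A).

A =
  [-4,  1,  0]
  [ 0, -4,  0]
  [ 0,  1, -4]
x^2 + 8*x + 16

The characteristic polynomial is χ_A(x) = (x + 4)^3, so the eigenvalues are known. The minimal polynomial is
  m_A(x) = Π_λ (x − λ)^{k_λ}
where k_λ is the size of the *largest* Jordan block for λ (equivalently, the smallest k with (A − λI)^k v = 0 for every generalised eigenvector v of λ).

  λ = -4: largest Jordan block has size 2, contributing (x + 4)^2

So m_A(x) = (x + 4)^2 = x^2 + 8*x + 16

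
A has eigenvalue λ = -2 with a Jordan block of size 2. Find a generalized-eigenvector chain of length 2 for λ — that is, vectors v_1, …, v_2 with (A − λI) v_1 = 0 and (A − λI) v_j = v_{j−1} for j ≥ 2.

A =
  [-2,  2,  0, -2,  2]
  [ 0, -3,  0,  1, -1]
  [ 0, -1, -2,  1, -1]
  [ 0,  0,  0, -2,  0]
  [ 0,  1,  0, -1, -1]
A Jordan chain for λ = -2 of length 2:
v_1 = (2, -1, -1, 0, 1)ᵀ
v_2 = (0, 1, 0, 0, 0)ᵀ

Let N = A − (-2)·I. We want v_2 with N^2 v_2 = 0 but N^1 v_2 ≠ 0; then v_{j-1} := N · v_j for j = 2, …, 2.

Pick v_2 = (0, 1, 0, 0, 0)ᵀ.
Then v_1 = N · v_2 = (2, -1, -1, 0, 1)ᵀ.

Sanity check: (A − (-2)·I) v_1 = (0, 0, 0, 0, 0)ᵀ = 0. ✓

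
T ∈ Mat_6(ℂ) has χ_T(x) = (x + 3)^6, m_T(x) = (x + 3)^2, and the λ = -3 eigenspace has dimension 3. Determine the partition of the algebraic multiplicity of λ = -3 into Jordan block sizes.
Block sizes for λ = -3: [2, 2, 2]

Step 1 — from the characteristic polynomial, algebraic multiplicity of λ = -3 is 6. From dim ker(T − (-3)·I) = 3, there are exactly 3 Jordan blocks for λ = -3.
Step 2 — from the minimal polynomial, the factor (x + 3)^2 tells us the largest block for λ = -3 has size 2.
Step 3 — with total size 6, 3 blocks, and largest block 2, the block sizes (in nonincreasing order) are [2, 2, 2].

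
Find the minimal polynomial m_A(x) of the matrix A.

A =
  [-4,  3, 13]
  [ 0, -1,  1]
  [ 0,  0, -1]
x^3 + 6*x^2 + 9*x + 4

The characteristic polynomial is χ_A(x) = (x + 1)^2*(x + 4), so the eigenvalues are known. The minimal polynomial is
  m_A(x) = Π_λ (x − λ)^{k_λ}
where k_λ is the size of the *largest* Jordan block for λ (equivalently, the smallest k with (A − λI)^k v = 0 for every generalised eigenvector v of λ).

  λ = -4: largest Jordan block has size 1, contributing (x + 4)
  λ = -1: largest Jordan block has size 2, contributing (x + 1)^2

So m_A(x) = (x + 1)^2*(x + 4) = x^3 + 6*x^2 + 9*x + 4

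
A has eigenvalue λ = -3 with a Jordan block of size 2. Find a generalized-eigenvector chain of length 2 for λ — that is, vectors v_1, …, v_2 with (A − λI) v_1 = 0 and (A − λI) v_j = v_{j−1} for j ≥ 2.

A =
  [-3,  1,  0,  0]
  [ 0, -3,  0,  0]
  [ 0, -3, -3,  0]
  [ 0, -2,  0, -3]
A Jordan chain for λ = -3 of length 2:
v_1 = (1, 0, -3, -2)ᵀ
v_2 = (0, 1, 0, 0)ᵀ

Let N = A − (-3)·I. We want v_2 with N^2 v_2 = 0 but N^1 v_2 ≠ 0; then v_{j-1} := N · v_j for j = 2, …, 2.

Pick v_2 = (0, 1, 0, 0)ᵀ.
Then v_1 = N · v_2 = (1, 0, -3, -2)ᵀ.

Sanity check: (A − (-3)·I) v_1 = (0, 0, 0, 0)ᵀ = 0. ✓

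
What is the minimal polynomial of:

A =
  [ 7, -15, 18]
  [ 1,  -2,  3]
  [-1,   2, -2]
x^3 - 3*x^2 + 3*x - 1

The characteristic polynomial is χ_A(x) = (x - 1)^3, so the eigenvalues are known. The minimal polynomial is
  m_A(x) = Π_λ (x − λ)^{k_λ}
where k_λ is the size of the *largest* Jordan block for λ (equivalently, the smallest k with (A − λI)^k v = 0 for every generalised eigenvector v of λ).

  λ = 1: largest Jordan block has size 3, contributing (x − 1)^3

So m_A(x) = (x - 1)^3 = x^3 - 3*x^2 + 3*x - 1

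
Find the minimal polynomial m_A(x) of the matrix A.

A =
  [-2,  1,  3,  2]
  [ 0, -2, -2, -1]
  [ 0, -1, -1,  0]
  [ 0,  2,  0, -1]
x^3 + 4*x^2 + 5*x + 2

The characteristic polynomial is χ_A(x) = (x + 1)^2*(x + 2)^2, so the eigenvalues are known. The minimal polynomial is
  m_A(x) = Π_λ (x − λ)^{k_λ}
where k_λ is the size of the *largest* Jordan block for λ (equivalently, the smallest k with (A − λI)^k v = 0 for every generalised eigenvector v of λ).

  λ = -2: largest Jordan block has size 1, contributing (x + 2)
  λ = -1: largest Jordan block has size 2, contributing (x + 1)^2

So m_A(x) = (x + 1)^2*(x + 2) = x^3 + 4*x^2 + 5*x + 2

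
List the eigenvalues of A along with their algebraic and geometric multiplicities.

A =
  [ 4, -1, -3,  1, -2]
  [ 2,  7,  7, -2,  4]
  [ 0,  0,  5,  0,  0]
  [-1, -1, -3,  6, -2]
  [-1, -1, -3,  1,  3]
λ = 5: alg = 5, geom = 3

Step 1 — factor the characteristic polynomial to read off the algebraic multiplicities:
  χ_A(x) = (x - 5)^5

Step 2 — compute geometric multiplicities via the rank-nullity identity g(λ) = n − rank(A − λI):
  rank(A − (5)·I) = 2, so dim ker(A − (5)·I) = n − 2 = 3

Summary:
  λ = 5: algebraic multiplicity = 5, geometric multiplicity = 3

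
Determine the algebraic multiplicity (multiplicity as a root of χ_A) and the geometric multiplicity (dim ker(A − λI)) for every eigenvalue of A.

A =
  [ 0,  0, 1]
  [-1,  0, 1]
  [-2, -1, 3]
λ = 1: alg = 3, geom = 1

Step 1 — factor the characteristic polynomial to read off the algebraic multiplicities:
  χ_A(x) = (x - 1)^3

Step 2 — compute geometric multiplicities via the rank-nullity identity g(λ) = n − rank(A − λI):
  rank(A − (1)·I) = 2, so dim ker(A − (1)·I) = n − 2 = 1

Summary:
  λ = 1: algebraic multiplicity = 3, geometric multiplicity = 1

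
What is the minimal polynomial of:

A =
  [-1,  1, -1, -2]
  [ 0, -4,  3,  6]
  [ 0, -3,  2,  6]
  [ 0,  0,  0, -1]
x^2 + 2*x + 1

The characteristic polynomial is χ_A(x) = (x + 1)^4, so the eigenvalues are known. The minimal polynomial is
  m_A(x) = Π_λ (x − λ)^{k_λ}
where k_λ is the size of the *largest* Jordan block for λ (equivalently, the smallest k with (A − λI)^k v = 0 for every generalised eigenvector v of λ).

  λ = -1: largest Jordan block has size 2, contributing (x + 1)^2

So m_A(x) = (x + 1)^2 = x^2 + 2*x + 1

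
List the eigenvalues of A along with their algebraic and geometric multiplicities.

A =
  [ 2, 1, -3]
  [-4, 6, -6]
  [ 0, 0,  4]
λ = 4: alg = 3, geom = 2

Step 1 — factor the characteristic polynomial to read off the algebraic multiplicities:
  χ_A(x) = (x - 4)^3

Step 2 — compute geometric multiplicities via the rank-nullity identity g(λ) = n − rank(A − λI):
  rank(A − (4)·I) = 1, so dim ker(A − (4)·I) = n − 1 = 2

Summary:
  λ = 4: algebraic multiplicity = 3, geometric multiplicity = 2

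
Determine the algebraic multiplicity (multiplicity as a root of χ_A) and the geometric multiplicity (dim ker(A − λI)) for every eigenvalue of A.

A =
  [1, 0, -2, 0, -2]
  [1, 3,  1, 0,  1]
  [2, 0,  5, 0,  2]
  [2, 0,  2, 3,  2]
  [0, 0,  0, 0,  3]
λ = 3: alg = 5, geom = 4

Step 1 — factor the characteristic polynomial to read off the algebraic multiplicities:
  χ_A(x) = (x - 3)^5

Step 2 — compute geometric multiplicities via the rank-nullity identity g(λ) = n − rank(A − λI):
  rank(A − (3)·I) = 1, so dim ker(A − (3)·I) = n − 1 = 4

Summary:
  λ = 3: algebraic multiplicity = 5, geometric multiplicity = 4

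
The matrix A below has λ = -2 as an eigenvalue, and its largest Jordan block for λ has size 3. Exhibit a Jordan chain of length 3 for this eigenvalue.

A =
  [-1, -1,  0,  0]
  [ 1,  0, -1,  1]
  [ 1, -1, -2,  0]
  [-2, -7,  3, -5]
A Jordan chain for λ = -2 of length 3:
v_1 = (-3, -3, -3, 6)ᵀ
v_2 = (-1, 2, -1, -7)ᵀ
v_3 = (0, 1, 0, 0)ᵀ

Let N = A − (-2)·I. We want v_3 with N^3 v_3 = 0 but N^2 v_3 ≠ 0; then v_{j-1} := N · v_j for j = 3, …, 2.

Pick v_3 = (0, 1, 0, 0)ᵀ.
Then v_2 = N · v_3 = (-1, 2, -1, -7)ᵀ.
Then v_1 = N · v_2 = (-3, -3, -3, 6)ᵀ.

Sanity check: (A − (-2)·I) v_1 = (0, 0, 0, 0)ᵀ = 0. ✓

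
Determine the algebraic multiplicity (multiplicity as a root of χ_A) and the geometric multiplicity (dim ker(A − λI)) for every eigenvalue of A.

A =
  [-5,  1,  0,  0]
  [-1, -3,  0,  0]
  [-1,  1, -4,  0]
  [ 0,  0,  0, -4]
λ = -4: alg = 4, geom = 3

Step 1 — factor the characteristic polynomial to read off the algebraic multiplicities:
  χ_A(x) = (x + 4)^4

Step 2 — compute geometric multiplicities via the rank-nullity identity g(λ) = n − rank(A − λI):
  rank(A − (-4)·I) = 1, so dim ker(A − (-4)·I) = n − 1 = 3

Summary:
  λ = -4: algebraic multiplicity = 4, geometric multiplicity = 3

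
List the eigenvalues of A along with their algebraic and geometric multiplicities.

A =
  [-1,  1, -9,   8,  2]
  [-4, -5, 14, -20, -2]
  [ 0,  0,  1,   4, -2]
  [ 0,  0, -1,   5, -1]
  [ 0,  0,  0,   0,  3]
λ = -3: alg = 2, geom = 1; λ = 3: alg = 3, geom = 2

Step 1 — factor the characteristic polynomial to read off the algebraic multiplicities:
  χ_A(x) = (x - 3)^3*(x + 3)^2

Step 2 — compute geometric multiplicities via the rank-nullity identity g(λ) = n − rank(A − λI):
  rank(A − (-3)·I) = 4, so dim ker(A − (-3)·I) = n − 4 = 1
  rank(A − (3)·I) = 3, so dim ker(A − (3)·I) = n − 3 = 2

Summary:
  λ = -3: algebraic multiplicity = 2, geometric multiplicity = 1
  λ = 3: algebraic multiplicity = 3, geometric multiplicity = 2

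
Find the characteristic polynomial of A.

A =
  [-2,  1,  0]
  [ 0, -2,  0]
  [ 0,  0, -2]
x^3 + 6*x^2 + 12*x + 8

Expanding det(x·I − A) (e.g. by cofactor expansion or by noting that A is similar to its Jordan form J, which has the same characteristic polynomial as A) gives
  χ_A(x) = x^3 + 6*x^2 + 12*x + 8
which factors as (x + 2)^3. The eigenvalues (with algebraic multiplicities) are λ = -2 with multiplicity 3.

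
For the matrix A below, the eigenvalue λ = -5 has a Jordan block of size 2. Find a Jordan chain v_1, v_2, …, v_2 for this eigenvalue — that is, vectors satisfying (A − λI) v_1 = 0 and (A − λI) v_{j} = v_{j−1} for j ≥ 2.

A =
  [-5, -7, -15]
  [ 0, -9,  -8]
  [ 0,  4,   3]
A Jordan chain for λ = -5 of length 2:
v_1 = (1, 0, 0)ᵀ
v_2 = (0, 2, -1)ᵀ

Let N = A − (-5)·I. We want v_2 with N^2 v_2 = 0 but N^1 v_2 ≠ 0; then v_{j-1} := N · v_j for j = 2, …, 2.

Pick v_2 = (0, 2, -1)ᵀ.
Then v_1 = N · v_2 = (1, 0, 0)ᵀ.

Sanity check: (A − (-5)·I) v_1 = (0, 0, 0)ᵀ = 0. ✓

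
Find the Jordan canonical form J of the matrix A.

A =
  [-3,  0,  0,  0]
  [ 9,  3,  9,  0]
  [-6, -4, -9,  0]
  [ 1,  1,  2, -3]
J_3(-3) ⊕ J_1(-3)

The characteristic polynomial is
  det(x·I − A) = x^4 + 12*x^3 + 54*x^2 + 108*x + 81 = (x + 3)^4

Eigenvalues and multiplicities (the geometric multiplicity of λ is n − rank(A − λI), which equals the number of Jordan blocks for λ):
  λ = -3: algebraic multiplicity = 4, geometric multiplicity = 2

Determining the block sizes for each eigenvalue:
  λ = -3: with am = 4 and gm = 2, the partition is not yet determined (e.g. several partitions of 4 into 2 parts exist). Let N = A − (-3)·I. Computing rank(N^1) = 2, rank(N^2) = 1, rank(N^3) = 0; the number of blocks of size ≥ j is rank(N^{j−1}) − rank(N^j), giving [2, 1, 1]. So we have 1 block(s) of size 3, 1 block(s) of size 1 → block sizes [3, 1]

Assembling the blocks gives a Jordan form
J =
  [-3,  1,  0,  0]
  [ 0, -3,  1,  0]
  [ 0,  0, -3,  0]
  [ 0,  0,  0, -3]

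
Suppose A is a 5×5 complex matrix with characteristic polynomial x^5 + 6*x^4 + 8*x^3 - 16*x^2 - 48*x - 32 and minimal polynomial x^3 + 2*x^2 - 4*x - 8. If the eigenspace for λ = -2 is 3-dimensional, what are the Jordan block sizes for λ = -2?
Block sizes for λ = -2: [2, 1, 1]

Step 1 — from the characteristic polynomial, algebraic multiplicity of λ = -2 is 4. From dim ker(A − (-2)·I) = 3, there are exactly 3 Jordan blocks for λ = -2.
Step 2 — from the minimal polynomial, the factor (x + 2)^2 tells us the largest block for λ = -2 has size 2.
Step 3 — with total size 4, 3 blocks, and largest block 2, the block sizes (in nonincreasing order) are [2, 1, 1].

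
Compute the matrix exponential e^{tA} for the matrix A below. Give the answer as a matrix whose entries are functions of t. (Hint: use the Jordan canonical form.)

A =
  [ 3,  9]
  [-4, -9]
e^{tA} =
  [6*t*exp(-3*t) + exp(-3*t), 9*t*exp(-3*t)]
  [-4*t*exp(-3*t), -6*t*exp(-3*t) + exp(-3*t)]

Strategy: write A = P · J · P⁻¹ where J is a Jordan canonical form, so e^{tA} = P · e^{tJ} · P⁻¹, and e^{tJ} can be computed block-by-block.

A has Jordan form
J =
  [-3,  1]
  [ 0, -3]
(up to reordering of blocks).

Per-block formulas:
  For a 2×2 Jordan block J_2(-3): exp(t · J_2(-3)) = e^(-3t)·(I + t·N), where N is the 2×2 nilpotent shift.

After assembling e^{tJ} and conjugating by P, we get:

e^{tA} =
  [6*t*exp(-3*t) + exp(-3*t), 9*t*exp(-3*t)]
  [-4*t*exp(-3*t), -6*t*exp(-3*t) + exp(-3*t)]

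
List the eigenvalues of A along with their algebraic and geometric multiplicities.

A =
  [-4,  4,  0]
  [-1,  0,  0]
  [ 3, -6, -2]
λ = -2: alg = 3, geom = 2

Step 1 — factor the characteristic polynomial to read off the algebraic multiplicities:
  χ_A(x) = (x + 2)^3

Step 2 — compute geometric multiplicities via the rank-nullity identity g(λ) = n − rank(A − λI):
  rank(A − (-2)·I) = 1, so dim ker(A − (-2)·I) = n − 1 = 2

Summary:
  λ = -2: algebraic multiplicity = 3, geometric multiplicity = 2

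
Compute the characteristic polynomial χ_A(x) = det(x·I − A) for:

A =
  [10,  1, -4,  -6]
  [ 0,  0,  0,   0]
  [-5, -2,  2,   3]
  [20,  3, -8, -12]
x^4

Expanding det(x·I − A) (e.g. by cofactor expansion or by noting that A is similar to its Jordan form J, which has the same characteristic polynomial as A) gives
  χ_A(x) = x^4
which factors as x^4. The eigenvalues (with algebraic multiplicities) are λ = 0 with multiplicity 4.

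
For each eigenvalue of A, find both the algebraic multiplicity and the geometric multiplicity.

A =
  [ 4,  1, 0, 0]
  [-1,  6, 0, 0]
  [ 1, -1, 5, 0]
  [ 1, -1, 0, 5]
λ = 5: alg = 4, geom = 3

Step 1 — factor the characteristic polynomial to read off the algebraic multiplicities:
  χ_A(x) = (x - 5)^4

Step 2 — compute geometric multiplicities via the rank-nullity identity g(λ) = n − rank(A − λI):
  rank(A − (5)·I) = 1, so dim ker(A − (5)·I) = n − 1 = 3

Summary:
  λ = 5: algebraic multiplicity = 4, geometric multiplicity = 3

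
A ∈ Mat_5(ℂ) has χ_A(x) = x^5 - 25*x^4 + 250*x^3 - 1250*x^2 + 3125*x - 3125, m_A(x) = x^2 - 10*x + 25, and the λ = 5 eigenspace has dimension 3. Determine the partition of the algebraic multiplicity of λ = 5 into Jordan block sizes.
Block sizes for λ = 5: [2, 2, 1]

Step 1 — from the characteristic polynomial, algebraic multiplicity of λ = 5 is 5. From dim ker(A − (5)·I) = 3, there are exactly 3 Jordan blocks for λ = 5.
Step 2 — from the minimal polynomial, the factor (x − 5)^2 tells us the largest block for λ = 5 has size 2.
Step 3 — with total size 5, 3 blocks, and largest block 2, the block sizes (in nonincreasing order) are [2, 2, 1].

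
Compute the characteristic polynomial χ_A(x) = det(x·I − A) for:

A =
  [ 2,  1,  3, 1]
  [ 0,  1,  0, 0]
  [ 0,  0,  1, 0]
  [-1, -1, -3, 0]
x^4 - 4*x^3 + 6*x^2 - 4*x + 1

Expanding det(x·I − A) (e.g. by cofactor expansion or by noting that A is similar to its Jordan form J, which has the same characteristic polynomial as A) gives
  χ_A(x) = x^4 - 4*x^3 + 6*x^2 - 4*x + 1
which factors as (x - 1)^4. The eigenvalues (with algebraic multiplicities) are λ = 1 with multiplicity 4.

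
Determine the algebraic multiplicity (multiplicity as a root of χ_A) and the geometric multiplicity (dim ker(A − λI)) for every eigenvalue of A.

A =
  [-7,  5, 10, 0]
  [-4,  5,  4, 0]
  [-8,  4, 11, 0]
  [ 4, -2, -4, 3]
λ = 3: alg = 4, geom = 3

Step 1 — factor the characteristic polynomial to read off the algebraic multiplicities:
  χ_A(x) = (x - 3)^4

Step 2 — compute geometric multiplicities via the rank-nullity identity g(λ) = n − rank(A − λI):
  rank(A − (3)·I) = 1, so dim ker(A − (3)·I) = n − 1 = 3

Summary:
  λ = 3: algebraic multiplicity = 4, geometric multiplicity = 3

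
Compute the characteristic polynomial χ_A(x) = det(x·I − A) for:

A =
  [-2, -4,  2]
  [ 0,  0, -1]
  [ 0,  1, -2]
x^3 + 4*x^2 + 5*x + 2

Expanding det(x·I − A) (e.g. by cofactor expansion or by noting that A is similar to its Jordan form J, which has the same characteristic polynomial as A) gives
  χ_A(x) = x^3 + 4*x^2 + 5*x + 2
which factors as (x + 1)^2*(x + 2). The eigenvalues (with algebraic multiplicities) are λ = -2 with multiplicity 1, λ = -1 with multiplicity 2.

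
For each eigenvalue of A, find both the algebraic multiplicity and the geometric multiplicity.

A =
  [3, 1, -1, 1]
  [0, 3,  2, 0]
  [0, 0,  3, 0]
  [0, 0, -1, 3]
λ = 3: alg = 4, geom = 2

Step 1 — factor the characteristic polynomial to read off the algebraic multiplicities:
  χ_A(x) = (x - 3)^4

Step 2 — compute geometric multiplicities via the rank-nullity identity g(λ) = n − rank(A − λI):
  rank(A − (3)·I) = 2, so dim ker(A − (3)·I) = n − 2 = 2

Summary:
  λ = 3: algebraic multiplicity = 4, geometric multiplicity = 2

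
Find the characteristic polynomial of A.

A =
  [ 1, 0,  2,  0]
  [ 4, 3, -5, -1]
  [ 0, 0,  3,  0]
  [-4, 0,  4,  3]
x^4 - 10*x^3 + 36*x^2 - 54*x + 27

Expanding det(x·I − A) (e.g. by cofactor expansion or by noting that A is similar to its Jordan form J, which has the same characteristic polynomial as A) gives
  χ_A(x) = x^4 - 10*x^3 + 36*x^2 - 54*x + 27
which factors as (x - 3)^3*(x - 1). The eigenvalues (with algebraic multiplicities) are λ = 1 with multiplicity 1, λ = 3 with multiplicity 3.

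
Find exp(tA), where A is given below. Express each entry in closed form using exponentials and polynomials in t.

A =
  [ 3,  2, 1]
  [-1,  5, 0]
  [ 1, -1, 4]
e^{tA} =
  [-t*exp(4*t) + exp(4*t), -t^2*exp(4*t)/2 + 2*t*exp(4*t), -t^2*exp(4*t)/2 + t*exp(4*t)]
  [-t*exp(4*t), -t^2*exp(4*t)/2 + t*exp(4*t) + exp(4*t), -t^2*exp(4*t)/2]
  [t*exp(4*t), t^2*exp(4*t)/2 - t*exp(4*t), t^2*exp(4*t)/2 + exp(4*t)]

Strategy: write A = P · J · P⁻¹ where J is a Jordan canonical form, so e^{tA} = P · e^{tJ} · P⁻¹, and e^{tJ} can be computed block-by-block.

A has Jordan form
J =
  [4, 1, 0]
  [0, 4, 1]
  [0, 0, 4]
(up to reordering of blocks).

Per-block formulas:
  For a 3×3 Jordan block J_3(4): exp(t · J_3(4)) = e^(4t)·(I + t·N + (t^2/2)·N^2), where N is the 3×3 nilpotent shift.

After assembling e^{tJ} and conjugating by P, we get:

e^{tA} =
  [-t*exp(4*t) + exp(4*t), -t^2*exp(4*t)/2 + 2*t*exp(4*t), -t^2*exp(4*t)/2 + t*exp(4*t)]
  [-t*exp(4*t), -t^2*exp(4*t)/2 + t*exp(4*t) + exp(4*t), -t^2*exp(4*t)/2]
  [t*exp(4*t), t^2*exp(4*t)/2 - t*exp(4*t), t^2*exp(4*t)/2 + exp(4*t)]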